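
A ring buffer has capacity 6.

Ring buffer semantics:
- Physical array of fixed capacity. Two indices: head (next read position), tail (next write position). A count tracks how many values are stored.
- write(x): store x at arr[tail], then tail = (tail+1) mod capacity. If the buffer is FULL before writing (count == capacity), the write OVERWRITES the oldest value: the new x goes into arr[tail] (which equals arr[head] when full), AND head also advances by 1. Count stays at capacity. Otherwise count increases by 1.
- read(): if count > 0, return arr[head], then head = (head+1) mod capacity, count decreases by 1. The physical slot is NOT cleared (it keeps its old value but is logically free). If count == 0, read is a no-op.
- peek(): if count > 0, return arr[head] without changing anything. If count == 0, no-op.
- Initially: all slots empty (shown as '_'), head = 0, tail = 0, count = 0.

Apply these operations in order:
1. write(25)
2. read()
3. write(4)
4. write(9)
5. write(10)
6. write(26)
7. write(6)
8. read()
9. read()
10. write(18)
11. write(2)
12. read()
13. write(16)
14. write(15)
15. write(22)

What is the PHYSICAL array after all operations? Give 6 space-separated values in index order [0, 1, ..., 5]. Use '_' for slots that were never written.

After op 1 (write(25)): arr=[25 _ _ _ _ _] head=0 tail=1 count=1
After op 2 (read()): arr=[25 _ _ _ _ _] head=1 tail=1 count=0
After op 3 (write(4)): arr=[25 4 _ _ _ _] head=1 tail=2 count=1
After op 4 (write(9)): arr=[25 4 9 _ _ _] head=1 tail=3 count=2
After op 5 (write(10)): arr=[25 4 9 10 _ _] head=1 tail=4 count=3
After op 6 (write(26)): arr=[25 4 9 10 26 _] head=1 tail=5 count=4
After op 7 (write(6)): arr=[25 4 9 10 26 6] head=1 tail=0 count=5
After op 8 (read()): arr=[25 4 9 10 26 6] head=2 tail=0 count=4
After op 9 (read()): arr=[25 4 9 10 26 6] head=3 tail=0 count=3
After op 10 (write(18)): arr=[18 4 9 10 26 6] head=3 tail=1 count=4
After op 11 (write(2)): arr=[18 2 9 10 26 6] head=3 tail=2 count=5
After op 12 (read()): arr=[18 2 9 10 26 6] head=4 tail=2 count=4
After op 13 (write(16)): arr=[18 2 16 10 26 6] head=4 tail=3 count=5
After op 14 (write(15)): arr=[18 2 16 15 26 6] head=4 tail=4 count=6
After op 15 (write(22)): arr=[18 2 16 15 22 6] head=5 tail=5 count=6

Answer: 18 2 16 15 22 6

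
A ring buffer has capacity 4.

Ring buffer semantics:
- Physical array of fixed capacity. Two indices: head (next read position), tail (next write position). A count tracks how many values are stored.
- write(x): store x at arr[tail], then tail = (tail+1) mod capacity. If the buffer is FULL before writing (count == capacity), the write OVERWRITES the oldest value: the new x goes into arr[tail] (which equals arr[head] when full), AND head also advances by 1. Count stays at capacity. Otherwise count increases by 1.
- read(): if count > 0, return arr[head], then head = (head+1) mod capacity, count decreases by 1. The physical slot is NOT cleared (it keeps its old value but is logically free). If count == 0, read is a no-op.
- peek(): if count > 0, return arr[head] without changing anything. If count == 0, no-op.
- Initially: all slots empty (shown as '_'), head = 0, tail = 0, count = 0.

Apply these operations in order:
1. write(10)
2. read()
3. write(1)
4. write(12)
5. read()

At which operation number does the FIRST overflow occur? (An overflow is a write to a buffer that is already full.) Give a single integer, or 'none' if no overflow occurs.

Answer: none

Derivation:
After op 1 (write(10)): arr=[10 _ _ _] head=0 tail=1 count=1
After op 2 (read()): arr=[10 _ _ _] head=1 tail=1 count=0
After op 3 (write(1)): arr=[10 1 _ _] head=1 tail=2 count=1
After op 4 (write(12)): arr=[10 1 12 _] head=1 tail=3 count=2
After op 5 (read()): arr=[10 1 12 _] head=2 tail=3 count=1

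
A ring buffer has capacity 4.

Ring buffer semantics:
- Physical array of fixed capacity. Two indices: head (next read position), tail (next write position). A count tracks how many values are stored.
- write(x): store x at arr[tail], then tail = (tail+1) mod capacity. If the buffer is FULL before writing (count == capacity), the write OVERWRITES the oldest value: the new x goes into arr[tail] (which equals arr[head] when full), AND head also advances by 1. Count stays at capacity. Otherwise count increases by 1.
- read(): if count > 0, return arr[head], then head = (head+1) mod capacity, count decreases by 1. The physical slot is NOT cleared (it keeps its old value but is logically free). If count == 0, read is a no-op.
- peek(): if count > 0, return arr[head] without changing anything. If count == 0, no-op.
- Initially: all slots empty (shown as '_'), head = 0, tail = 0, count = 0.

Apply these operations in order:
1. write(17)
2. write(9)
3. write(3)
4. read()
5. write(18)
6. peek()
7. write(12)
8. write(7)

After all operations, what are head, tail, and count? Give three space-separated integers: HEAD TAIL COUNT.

After op 1 (write(17)): arr=[17 _ _ _] head=0 tail=1 count=1
After op 2 (write(9)): arr=[17 9 _ _] head=0 tail=2 count=2
After op 3 (write(3)): arr=[17 9 3 _] head=0 tail=3 count=3
After op 4 (read()): arr=[17 9 3 _] head=1 tail=3 count=2
After op 5 (write(18)): arr=[17 9 3 18] head=1 tail=0 count=3
After op 6 (peek()): arr=[17 9 3 18] head=1 tail=0 count=3
After op 7 (write(12)): arr=[12 9 3 18] head=1 tail=1 count=4
After op 8 (write(7)): arr=[12 7 3 18] head=2 tail=2 count=4

Answer: 2 2 4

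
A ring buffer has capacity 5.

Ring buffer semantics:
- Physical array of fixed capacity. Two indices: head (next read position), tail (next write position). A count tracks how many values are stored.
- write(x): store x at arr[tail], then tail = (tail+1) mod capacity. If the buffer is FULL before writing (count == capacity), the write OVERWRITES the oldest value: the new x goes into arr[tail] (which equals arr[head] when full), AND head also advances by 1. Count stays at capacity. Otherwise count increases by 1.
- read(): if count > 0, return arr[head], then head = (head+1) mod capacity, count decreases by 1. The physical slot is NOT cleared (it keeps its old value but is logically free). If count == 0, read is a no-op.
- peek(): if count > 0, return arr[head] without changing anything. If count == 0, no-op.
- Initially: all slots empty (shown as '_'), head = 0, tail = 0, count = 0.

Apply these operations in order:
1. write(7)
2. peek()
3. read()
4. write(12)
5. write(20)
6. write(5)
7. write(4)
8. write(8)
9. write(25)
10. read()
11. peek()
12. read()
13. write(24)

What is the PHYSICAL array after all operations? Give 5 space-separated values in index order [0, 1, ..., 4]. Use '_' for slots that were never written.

Answer: 8 25 24 5 4

Derivation:
After op 1 (write(7)): arr=[7 _ _ _ _] head=0 tail=1 count=1
After op 2 (peek()): arr=[7 _ _ _ _] head=0 tail=1 count=1
After op 3 (read()): arr=[7 _ _ _ _] head=1 tail=1 count=0
After op 4 (write(12)): arr=[7 12 _ _ _] head=1 tail=2 count=1
After op 5 (write(20)): arr=[7 12 20 _ _] head=1 tail=3 count=2
After op 6 (write(5)): arr=[7 12 20 5 _] head=1 tail=4 count=3
After op 7 (write(4)): arr=[7 12 20 5 4] head=1 tail=0 count=4
After op 8 (write(8)): arr=[8 12 20 5 4] head=1 tail=1 count=5
After op 9 (write(25)): arr=[8 25 20 5 4] head=2 tail=2 count=5
After op 10 (read()): arr=[8 25 20 5 4] head=3 tail=2 count=4
After op 11 (peek()): arr=[8 25 20 5 4] head=3 tail=2 count=4
After op 12 (read()): arr=[8 25 20 5 4] head=4 tail=2 count=3
After op 13 (write(24)): arr=[8 25 24 5 4] head=4 tail=3 count=4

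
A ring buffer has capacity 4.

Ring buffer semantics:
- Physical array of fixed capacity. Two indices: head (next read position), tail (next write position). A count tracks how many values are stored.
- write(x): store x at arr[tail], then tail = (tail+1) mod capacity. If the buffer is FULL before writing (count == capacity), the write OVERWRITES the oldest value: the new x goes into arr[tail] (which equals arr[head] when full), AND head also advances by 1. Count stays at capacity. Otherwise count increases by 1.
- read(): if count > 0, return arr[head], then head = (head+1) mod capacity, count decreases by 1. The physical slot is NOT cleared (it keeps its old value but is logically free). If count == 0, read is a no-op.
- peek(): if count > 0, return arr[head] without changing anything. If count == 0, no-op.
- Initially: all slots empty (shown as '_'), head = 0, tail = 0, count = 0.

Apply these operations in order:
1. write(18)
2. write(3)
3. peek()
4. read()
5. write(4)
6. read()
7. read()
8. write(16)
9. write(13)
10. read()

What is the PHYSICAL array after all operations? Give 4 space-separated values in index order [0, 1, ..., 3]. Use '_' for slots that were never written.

After op 1 (write(18)): arr=[18 _ _ _] head=0 tail=1 count=1
After op 2 (write(3)): arr=[18 3 _ _] head=0 tail=2 count=2
After op 3 (peek()): arr=[18 3 _ _] head=0 tail=2 count=2
After op 4 (read()): arr=[18 3 _ _] head=1 tail=2 count=1
After op 5 (write(4)): arr=[18 3 4 _] head=1 tail=3 count=2
After op 6 (read()): arr=[18 3 4 _] head=2 tail=3 count=1
After op 7 (read()): arr=[18 3 4 _] head=3 tail=3 count=0
After op 8 (write(16)): arr=[18 3 4 16] head=3 tail=0 count=1
After op 9 (write(13)): arr=[13 3 4 16] head=3 tail=1 count=2
After op 10 (read()): arr=[13 3 4 16] head=0 tail=1 count=1

Answer: 13 3 4 16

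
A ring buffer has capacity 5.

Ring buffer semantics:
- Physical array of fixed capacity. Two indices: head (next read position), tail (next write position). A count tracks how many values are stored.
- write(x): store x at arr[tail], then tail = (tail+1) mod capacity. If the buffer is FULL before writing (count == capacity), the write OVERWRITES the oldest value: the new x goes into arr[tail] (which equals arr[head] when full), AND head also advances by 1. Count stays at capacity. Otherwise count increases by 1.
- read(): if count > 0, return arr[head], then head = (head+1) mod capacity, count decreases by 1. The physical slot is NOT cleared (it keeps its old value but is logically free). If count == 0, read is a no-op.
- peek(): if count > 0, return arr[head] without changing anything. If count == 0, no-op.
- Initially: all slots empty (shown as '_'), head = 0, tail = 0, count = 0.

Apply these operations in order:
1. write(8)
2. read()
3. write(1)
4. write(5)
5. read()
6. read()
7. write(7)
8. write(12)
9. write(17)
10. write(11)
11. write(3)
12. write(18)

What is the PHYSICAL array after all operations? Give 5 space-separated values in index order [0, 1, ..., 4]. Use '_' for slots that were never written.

Answer: 17 11 3 18 12

Derivation:
After op 1 (write(8)): arr=[8 _ _ _ _] head=0 tail=1 count=1
After op 2 (read()): arr=[8 _ _ _ _] head=1 tail=1 count=0
After op 3 (write(1)): arr=[8 1 _ _ _] head=1 tail=2 count=1
After op 4 (write(5)): arr=[8 1 5 _ _] head=1 tail=3 count=2
After op 5 (read()): arr=[8 1 5 _ _] head=2 tail=3 count=1
After op 6 (read()): arr=[8 1 5 _ _] head=3 tail=3 count=0
After op 7 (write(7)): arr=[8 1 5 7 _] head=3 tail=4 count=1
After op 8 (write(12)): arr=[8 1 5 7 12] head=3 tail=0 count=2
After op 9 (write(17)): arr=[17 1 5 7 12] head=3 tail=1 count=3
After op 10 (write(11)): arr=[17 11 5 7 12] head=3 tail=2 count=4
After op 11 (write(3)): arr=[17 11 3 7 12] head=3 tail=3 count=5
After op 12 (write(18)): arr=[17 11 3 18 12] head=4 tail=4 count=5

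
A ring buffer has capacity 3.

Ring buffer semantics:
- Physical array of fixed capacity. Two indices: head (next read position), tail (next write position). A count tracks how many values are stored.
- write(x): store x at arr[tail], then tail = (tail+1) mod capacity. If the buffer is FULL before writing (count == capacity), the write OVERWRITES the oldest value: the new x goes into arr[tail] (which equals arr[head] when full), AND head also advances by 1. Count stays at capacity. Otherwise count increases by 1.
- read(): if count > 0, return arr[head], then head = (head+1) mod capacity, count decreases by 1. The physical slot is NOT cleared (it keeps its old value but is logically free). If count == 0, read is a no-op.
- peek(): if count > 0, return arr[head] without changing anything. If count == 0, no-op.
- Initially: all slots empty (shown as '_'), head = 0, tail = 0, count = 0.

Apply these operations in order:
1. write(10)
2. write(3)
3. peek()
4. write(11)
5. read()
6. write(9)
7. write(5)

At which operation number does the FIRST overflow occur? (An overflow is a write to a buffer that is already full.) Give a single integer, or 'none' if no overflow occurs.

Answer: 7

Derivation:
After op 1 (write(10)): arr=[10 _ _] head=0 tail=1 count=1
After op 2 (write(3)): arr=[10 3 _] head=0 tail=2 count=2
After op 3 (peek()): arr=[10 3 _] head=0 tail=2 count=2
After op 4 (write(11)): arr=[10 3 11] head=0 tail=0 count=3
After op 5 (read()): arr=[10 3 11] head=1 tail=0 count=2
After op 6 (write(9)): arr=[9 3 11] head=1 tail=1 count=3
After op 7 (write(5)): arr=[9 5 11] head=2 tail=2 count=3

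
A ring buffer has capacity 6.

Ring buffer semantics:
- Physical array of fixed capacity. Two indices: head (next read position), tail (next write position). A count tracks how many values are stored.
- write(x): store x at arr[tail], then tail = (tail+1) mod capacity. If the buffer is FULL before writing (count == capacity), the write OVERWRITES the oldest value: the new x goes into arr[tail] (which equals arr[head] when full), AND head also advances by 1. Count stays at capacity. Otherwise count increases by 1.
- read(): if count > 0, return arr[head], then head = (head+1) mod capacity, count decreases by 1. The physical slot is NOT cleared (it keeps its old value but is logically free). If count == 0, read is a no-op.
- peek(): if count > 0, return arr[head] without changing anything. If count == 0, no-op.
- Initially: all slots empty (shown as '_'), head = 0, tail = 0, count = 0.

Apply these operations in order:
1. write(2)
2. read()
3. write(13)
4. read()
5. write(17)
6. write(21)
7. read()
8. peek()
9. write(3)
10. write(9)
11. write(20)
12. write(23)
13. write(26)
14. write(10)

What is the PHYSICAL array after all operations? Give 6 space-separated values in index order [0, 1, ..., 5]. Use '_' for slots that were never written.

Answer: 20 23 26 10 3 9

Derivation:
After op 1 (write(2)): arr=[2 _ _ _ _ _] head=0 tail=1 count=1
After op 2 (read()): arr=[2 _ _ _ _ _] head=1 tail=1 count=0
After op 3 (write(13)): arr=[2 13 _ _ _ _] head=1 tail=2 count=1
After op 4 (read()): arr=[2 13 _ _ _ _] head=2 tail=2 count=0
After op 5 (write(17)): arr=[2 13 17 _ _ _] head=2 tail=3 count=1
After op 6 (write(21)): arr=[2 13 17 21 _ _] head=2 tail=4 count=2
After op 7 (read()): arr=[2 13 17 21 _ _] head=3 tail=4 count=1
After op 8 (peek()): arr=[2 13 17 21 _ _] head=3 tail=4 count=1
After op 9 (write(3)): arr=[2 13 17 21 3 _] head=3 tail=5 count=2
After op 10 (write(9)): arr=[2 13 17 21 3 9] head=3 tail=0 count=3
After op 11 (write(20)): arr=[20 13 17 21 3 9] head=3 tail=1 count=4
After op 12 (write(23)): arr=[20 23 17 21 3 9] head=3 tail=2 count=5
After op 13 (write(26)): arr=[20 23 26 21 3 9] head=3 tail=3 count=6
After op 14 (write(10)): arr=[20 23 26 10 3 9] head=4 tail=4 count=6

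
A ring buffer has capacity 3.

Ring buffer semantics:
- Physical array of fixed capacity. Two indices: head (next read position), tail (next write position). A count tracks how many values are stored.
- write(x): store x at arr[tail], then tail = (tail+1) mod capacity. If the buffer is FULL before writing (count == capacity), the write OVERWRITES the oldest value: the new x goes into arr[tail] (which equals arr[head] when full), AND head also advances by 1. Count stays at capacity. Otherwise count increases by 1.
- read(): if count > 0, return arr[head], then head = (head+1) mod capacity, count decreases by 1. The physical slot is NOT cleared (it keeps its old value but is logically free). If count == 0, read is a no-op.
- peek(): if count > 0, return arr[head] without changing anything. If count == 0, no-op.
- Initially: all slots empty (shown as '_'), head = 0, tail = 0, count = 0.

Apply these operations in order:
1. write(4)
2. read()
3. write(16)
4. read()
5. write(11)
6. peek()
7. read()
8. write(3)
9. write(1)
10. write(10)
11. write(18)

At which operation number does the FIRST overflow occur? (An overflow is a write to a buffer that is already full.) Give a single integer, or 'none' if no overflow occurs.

After op 1 (write(4)): arr=[4 _ _] head=0 tail=1 count=1
After op 2 (read()): arr=[4 _ _] head=1 tail=1 count=0
After op 3 (write(16)): arr=[4 16 _] head=1 tail=2 count=1
After op 4 (read()): arr=[4 16 _] head=2 tail=2 count=0
After op 5 (write(11)): arr=[4 16 11] head=2 tail=0 count=1
After op 6 (peek()): arr=[4 16 11] head=2 tail=0 count=1
After op 7 (read()): arr=[4 16 11] head=0 tail=0 count=0
After op 8 (write(3)): arr=[3 16 11] head=0 tail=1 count=1
After op 9 (write(1)): arr=[3 1 11] head=0 tail=2 count=2
After op 10 (write(10)): arr=[3 1 10] head=0 tail=0 count=3
After op 11 (write(18)): arr=[18 1 10] head=1 tail=1 count=3

Answer: 11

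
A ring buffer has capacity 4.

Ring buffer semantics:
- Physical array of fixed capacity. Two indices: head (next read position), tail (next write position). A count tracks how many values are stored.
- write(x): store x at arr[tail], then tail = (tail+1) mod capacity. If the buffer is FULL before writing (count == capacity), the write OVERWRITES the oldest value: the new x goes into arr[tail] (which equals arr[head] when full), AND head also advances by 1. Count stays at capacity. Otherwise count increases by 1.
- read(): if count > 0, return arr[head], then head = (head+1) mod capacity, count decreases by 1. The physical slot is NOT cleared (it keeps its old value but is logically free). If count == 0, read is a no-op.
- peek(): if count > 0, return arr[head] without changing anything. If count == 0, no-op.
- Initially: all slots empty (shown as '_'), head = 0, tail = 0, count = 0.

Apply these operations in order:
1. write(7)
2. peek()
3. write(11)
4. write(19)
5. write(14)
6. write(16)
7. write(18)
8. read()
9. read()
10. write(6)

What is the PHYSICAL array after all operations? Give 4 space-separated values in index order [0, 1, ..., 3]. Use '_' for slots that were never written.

Answer: 16 18 6 14

Derivation:
After op 1 (write(7)): arr=[7 _ _ _] head=0 tail=1 count=1
After op 2 (peek()): arr=[7 _ _ _] head=0 tail=1 count=1
After op 3 (write(11)): arr=[7 11 _ _] head=0 tail=2 count=2
After op 4 (write(19)): arr=[7 11 19 _] head=0 tail=3 count=3
After op 5 (write(14)): arr=[7 11 19 14] head=0 tail=0 count=4
After op 6 (write(16)): arr=[16 11 19 14] head=1 tail=1 count=4
After op 7 (write(18)): arr=[16 18 19 14] head=2 tail=2 count=4
After op 8 (read()): arr=[16 18 19 14] head=3 tail=2 count=3
After op 9 (read()): arr=[16 18 19 14] head=0 tail=2 count=2
After op 10 (write(6)): arr=[16 18 6 14] head=0 tail=3 count=3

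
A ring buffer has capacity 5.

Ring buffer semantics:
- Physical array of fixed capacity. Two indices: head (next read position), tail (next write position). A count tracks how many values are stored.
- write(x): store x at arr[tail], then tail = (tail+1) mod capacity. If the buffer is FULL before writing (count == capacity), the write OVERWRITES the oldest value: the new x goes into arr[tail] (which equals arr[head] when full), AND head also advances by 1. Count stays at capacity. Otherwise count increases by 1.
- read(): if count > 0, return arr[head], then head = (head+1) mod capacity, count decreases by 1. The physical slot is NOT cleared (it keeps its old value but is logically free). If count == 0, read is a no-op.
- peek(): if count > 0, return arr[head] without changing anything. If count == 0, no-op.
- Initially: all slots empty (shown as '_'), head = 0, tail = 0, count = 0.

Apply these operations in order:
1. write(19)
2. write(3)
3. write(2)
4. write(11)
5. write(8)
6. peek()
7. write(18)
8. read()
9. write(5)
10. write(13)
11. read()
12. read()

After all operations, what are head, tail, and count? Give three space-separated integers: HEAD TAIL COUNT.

Answer: 0 3 3

Derivation:
After op 1 (write(19)): arr=[19 _ _ _ _] head=0 tail=1 count=1
After op 2 (write(3)): arr=[19 3 _ _ _] head=0 tail=2 count=2
After op 3 (write(2)): arr=[19 3 2 _ _] head=0 tail=3 count=3
After op 4 (write(11)): arr=[19 3 2 11 _] head=0 tail=4 count=4
After op 5 (write(8)): arr=[19 3 2 11 8] head=0 tail=0 count=5
After op 6 (peek()): arr=[19 3 2 11 8] head=0 tail=0 count=5
After op 7 (write(18)): arr=[18 3 2 11 8] head=1 tail=1 count=5
After op 8 (read()): arr=[18 3 2 11 8] head=2 tail=1 count=4
After op 9 (write(5)): arr=[18 5 2 11 8] head=2 tail=2 count=5
After op 10 (write(13)): arr=[18 5 13 11 8] head=3 tail=3 count=5
After op 11 (read()): arr=[18 5 13 11 8] head=4 tail=3 count=4
After op 12 (read()): arr=[18 5 13 11 8] head=0 tail=3 count=3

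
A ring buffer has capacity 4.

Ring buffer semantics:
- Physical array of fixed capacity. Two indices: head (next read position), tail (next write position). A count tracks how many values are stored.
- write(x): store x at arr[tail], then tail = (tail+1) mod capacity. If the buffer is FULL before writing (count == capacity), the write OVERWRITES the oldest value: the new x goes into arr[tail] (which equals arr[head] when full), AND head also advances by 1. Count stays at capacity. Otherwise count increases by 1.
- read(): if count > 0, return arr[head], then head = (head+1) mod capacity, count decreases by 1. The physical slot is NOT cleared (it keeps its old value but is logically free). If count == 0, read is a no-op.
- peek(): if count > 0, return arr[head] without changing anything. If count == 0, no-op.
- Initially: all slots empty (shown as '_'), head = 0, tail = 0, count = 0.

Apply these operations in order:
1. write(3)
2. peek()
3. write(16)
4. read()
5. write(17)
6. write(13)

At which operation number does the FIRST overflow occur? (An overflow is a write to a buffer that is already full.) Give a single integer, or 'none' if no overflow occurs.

Answer: none

Derivation:
After op 1 (write(3)): arr=[3 _ _ _] head=0 tail=1 count=1
After op 2 (peek()): arr=[3 _ _ _] head=0 tail=1 count=1
After op 3 (write(16)): arr=[3 16 _ _] head=0 tail=2 count=2
After op 4 (read()): arr=[3 16 _ _] head=1 tail=2 count=1
After op 5 (write(17)): arr=[3 16 17 _] head=1 tail=3 count=2
After op 6 (write(13)): arr=[3 16 17 13] head=1 tail=0 count=3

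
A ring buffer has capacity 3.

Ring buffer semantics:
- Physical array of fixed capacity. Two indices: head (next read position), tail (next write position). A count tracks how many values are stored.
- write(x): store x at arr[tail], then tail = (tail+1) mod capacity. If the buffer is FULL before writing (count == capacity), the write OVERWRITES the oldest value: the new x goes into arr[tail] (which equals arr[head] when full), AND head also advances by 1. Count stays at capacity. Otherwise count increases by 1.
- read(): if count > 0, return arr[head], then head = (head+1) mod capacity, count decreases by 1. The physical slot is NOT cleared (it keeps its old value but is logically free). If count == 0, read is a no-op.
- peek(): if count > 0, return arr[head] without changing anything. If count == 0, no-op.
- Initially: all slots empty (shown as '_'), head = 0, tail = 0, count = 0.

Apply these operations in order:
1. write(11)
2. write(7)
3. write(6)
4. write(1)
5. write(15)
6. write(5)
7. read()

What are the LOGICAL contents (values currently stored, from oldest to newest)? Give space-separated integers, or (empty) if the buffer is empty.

Answer: 15 5

Derivation:
After op 1 (write(11)): arr=[11 _ _] head=0 tail=1 count=1
After op 2 (write(7)): arr=[11 7 _] head=0 tail=2 count=2
After op 3 (write(6)): arr=[11 7 6] head=0 tail=0 count=3
After op 4 (write(1)): arr=[1 7 6] head=1 tail=1 count=3
After op 5 (write(15)): arr=[1 15 6] head=2 tail=2 count=3
After op 6 (write(5)): arr=[1 15 5] head=0 tail=0 count=3
After op 7 (read()): arr=[1 15 5] head=1 tail=0 count=2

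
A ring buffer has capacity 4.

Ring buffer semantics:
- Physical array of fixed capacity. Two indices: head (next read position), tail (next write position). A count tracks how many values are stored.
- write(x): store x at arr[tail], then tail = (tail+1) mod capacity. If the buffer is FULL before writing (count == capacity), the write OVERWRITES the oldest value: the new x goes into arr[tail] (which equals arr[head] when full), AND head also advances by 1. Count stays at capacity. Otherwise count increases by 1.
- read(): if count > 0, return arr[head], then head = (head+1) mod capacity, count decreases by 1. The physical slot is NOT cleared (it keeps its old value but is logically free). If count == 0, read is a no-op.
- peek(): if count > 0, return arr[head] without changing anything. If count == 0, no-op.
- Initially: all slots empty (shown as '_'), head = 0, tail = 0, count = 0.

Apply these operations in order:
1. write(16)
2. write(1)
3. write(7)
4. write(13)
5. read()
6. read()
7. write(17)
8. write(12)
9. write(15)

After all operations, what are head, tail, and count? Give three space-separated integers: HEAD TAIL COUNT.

After op 1 (write(16)): arr=[16 _ _ _] head=0 tail=1 count=1
After op 2 (write(1)): arr=[16 1 _ _] head=0 tail=2 count=2
After op 3 (write(7)): arr=[16 1 7 _] head=0 tail=3 count=3
After op 4 (write(13)): arr=[16 1 7 13] head=0 tail=0 count=4
After op 5 (read()): arr=[16 1 7 13] head=1 tail=0 count=3
After op 6 (read()): arr=[16 1 7 13] head=2 tail=0 count=2
After op 7 (write(17)): arr=[17 1 7 13] head=2 tail=1 count=3
After op 8 (write(12)): arr=[17 12 7 13] head=2 tail=2 count=4
After op 9 (write(15)): arr=[17 12 15 13] head=3 tail=3 count=4

Answer: 3 3 4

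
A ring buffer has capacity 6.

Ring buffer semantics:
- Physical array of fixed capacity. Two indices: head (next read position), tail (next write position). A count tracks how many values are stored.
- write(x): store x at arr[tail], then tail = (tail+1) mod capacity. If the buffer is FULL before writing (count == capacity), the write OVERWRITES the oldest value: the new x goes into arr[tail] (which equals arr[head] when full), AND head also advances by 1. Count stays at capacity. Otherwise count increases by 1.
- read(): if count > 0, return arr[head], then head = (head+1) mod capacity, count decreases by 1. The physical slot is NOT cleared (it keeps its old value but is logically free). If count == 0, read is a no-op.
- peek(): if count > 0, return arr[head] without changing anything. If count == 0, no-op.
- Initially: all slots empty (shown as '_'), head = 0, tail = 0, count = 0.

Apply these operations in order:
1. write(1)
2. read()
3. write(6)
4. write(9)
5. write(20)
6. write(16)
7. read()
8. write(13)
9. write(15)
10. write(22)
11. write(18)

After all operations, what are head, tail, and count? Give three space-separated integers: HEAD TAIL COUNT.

After op 1 (write(1)): arr=[1 _ _ _ _ _] head=0 tail=1 count=1
After op 2 (read()): arr=[1 _ _ _ _ _] head=1 tail=1 count=0
After op 3 (write(6)): arr=[1 6 _ _ _ _] head=1 tail=2 count=1
After op 4 (write(9)): arr=[1 6 9 _ _ _] head=1 tail=3 count=2
After op 5 (write(20)): arr=[1 6 9 20 _ _] head=1 tail=4 count=3
After op 6 (write(16)): arr=[1 6 9 20 16 _] head=1 tail=5 count=4
After op 7 (read()): arr=[1 6 9 20 16 _] head=2 tail=5 count=3
After op 8 (write(13)): arr=[1 6 9 20 16 13] head=2 tail=0 count=4
After op 9 (write(15)): arr=[15 6 9 20 16 13] head=2 tail=1 count=5
After op 10 (write(22)): arr=[15 22 9 20 16 13] head=2 tail=2 count=6
After op 11 (write(18)): arr=[15 22 18 20 16 13] head=3 tail=3 count=6

Answer: 3 3 6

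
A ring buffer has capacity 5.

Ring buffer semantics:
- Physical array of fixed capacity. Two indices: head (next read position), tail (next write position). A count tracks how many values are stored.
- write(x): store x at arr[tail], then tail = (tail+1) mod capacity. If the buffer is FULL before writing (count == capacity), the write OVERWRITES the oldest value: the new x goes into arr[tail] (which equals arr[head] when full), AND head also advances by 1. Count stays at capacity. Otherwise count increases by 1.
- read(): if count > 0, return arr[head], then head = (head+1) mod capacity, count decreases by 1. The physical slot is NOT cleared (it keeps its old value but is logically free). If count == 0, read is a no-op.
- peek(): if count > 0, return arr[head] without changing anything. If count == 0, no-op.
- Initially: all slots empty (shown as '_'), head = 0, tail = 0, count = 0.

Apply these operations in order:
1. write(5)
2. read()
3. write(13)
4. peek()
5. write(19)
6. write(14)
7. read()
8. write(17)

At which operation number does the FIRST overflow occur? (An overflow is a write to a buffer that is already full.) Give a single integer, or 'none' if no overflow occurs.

After op 1 (write(5)): arr=[5 _ _ _ _] head=0 tail=1 count=1
After op 2 (read()): arr=[5 _ _ _ _] head=1 tail=1 count=0
After op 3 (write(13)): arr=[5 13 _ _ _] head=1 tail=2 count=1
After op 4 (peek()): arr=[5 13 _ _ _] head=1 tail=2 count=1
After op 5 (write(19)): arr=[5 13 19 _ _] head=1 tail=3 count=2
After op 6 (write(14)): arr=[5 13 19 14 _] head=1 tail=4 count=3
After op 7 (read()): arr=[5 13 19 14 _] head=2 tail=4 count=2
After op 8 (write(17)): arr=[5 13 19 14 17] head=2 tail=0 count=3

Answer: none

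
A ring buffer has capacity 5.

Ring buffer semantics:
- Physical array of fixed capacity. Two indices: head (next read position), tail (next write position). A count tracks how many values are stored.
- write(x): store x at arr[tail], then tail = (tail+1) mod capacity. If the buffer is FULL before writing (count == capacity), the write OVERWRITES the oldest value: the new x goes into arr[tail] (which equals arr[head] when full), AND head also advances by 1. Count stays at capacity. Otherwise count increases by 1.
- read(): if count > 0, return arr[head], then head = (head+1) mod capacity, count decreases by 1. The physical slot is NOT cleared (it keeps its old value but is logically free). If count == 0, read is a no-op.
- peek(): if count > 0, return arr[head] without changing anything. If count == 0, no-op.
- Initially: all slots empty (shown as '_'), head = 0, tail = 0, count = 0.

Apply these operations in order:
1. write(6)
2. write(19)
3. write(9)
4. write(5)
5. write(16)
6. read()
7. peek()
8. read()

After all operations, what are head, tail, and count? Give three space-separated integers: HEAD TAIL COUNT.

After op 1 (write(6)): arr=[6 _ _ _ _] head=0 tail=1 count=1
After op 2 (write(19)): arr=[6 19 _ _ _] head=0 tail=2 count=2
After op 3 (write(9)): arr=[6 19 9 _ _] head=0 tail=3 count=3
After op 4 (write(5)): arr=[6 19 9 5 _] head=0 tail=4 count=4
After op 5 (write(16)): arr=[6 19 9 5 16] head=0 tail=0 count=5
After op 6 (read()): arr=[6 19 9 5 16] head=1 tail=0 count=4
After op 7 (peek()): arr=[6 19 9 5 16] head=1 tail=0 count=4
After op 8 (read()): arr=[6 19 9 5 16] head=2 tail=0 count=3

Answer: 2 0 3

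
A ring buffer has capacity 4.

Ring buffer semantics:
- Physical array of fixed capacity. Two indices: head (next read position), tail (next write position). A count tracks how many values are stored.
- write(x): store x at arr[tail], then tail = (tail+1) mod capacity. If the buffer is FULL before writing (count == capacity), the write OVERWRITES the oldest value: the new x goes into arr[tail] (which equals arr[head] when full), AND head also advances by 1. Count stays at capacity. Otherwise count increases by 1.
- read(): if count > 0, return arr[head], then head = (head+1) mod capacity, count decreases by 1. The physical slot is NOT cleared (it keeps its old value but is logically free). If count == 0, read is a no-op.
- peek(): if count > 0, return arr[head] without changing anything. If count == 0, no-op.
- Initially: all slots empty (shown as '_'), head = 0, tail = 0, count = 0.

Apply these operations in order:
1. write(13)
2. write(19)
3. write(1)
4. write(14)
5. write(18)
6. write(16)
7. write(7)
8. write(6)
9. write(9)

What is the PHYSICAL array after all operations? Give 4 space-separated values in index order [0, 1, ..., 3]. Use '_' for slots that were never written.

After op 1 (write(13)): arr=[13 _ _ _] head=0 tail=1 count=1
After op 2 (write(19)): arr=[13 19 _ _] head=0 tail=2 count=2
After op 3 (write(1)): arr=[13 19 1 _] head=0 tail=3 count=3
After op 4 (write(14)): arr=[13 19 1 14] head=0 tail=0 count=4
After op 5 (write(18)): arr=[18 19 1 14] head=1 tail=1 count=4
After op 6 (write(16)): arr=[18 16 1 14] head=2 tail=2 count=4
After op 7 (write(7)): arr=[18 16 7 14] head=3 tail=3 count=4
After op 8 (write(6)): arr=[18 16 7 6] head=0 tail=0 count=4
After op 9 (write(9)): arr=[9 16 7 6] head=1 tail=1 count=4

Answer: 9 16 7 6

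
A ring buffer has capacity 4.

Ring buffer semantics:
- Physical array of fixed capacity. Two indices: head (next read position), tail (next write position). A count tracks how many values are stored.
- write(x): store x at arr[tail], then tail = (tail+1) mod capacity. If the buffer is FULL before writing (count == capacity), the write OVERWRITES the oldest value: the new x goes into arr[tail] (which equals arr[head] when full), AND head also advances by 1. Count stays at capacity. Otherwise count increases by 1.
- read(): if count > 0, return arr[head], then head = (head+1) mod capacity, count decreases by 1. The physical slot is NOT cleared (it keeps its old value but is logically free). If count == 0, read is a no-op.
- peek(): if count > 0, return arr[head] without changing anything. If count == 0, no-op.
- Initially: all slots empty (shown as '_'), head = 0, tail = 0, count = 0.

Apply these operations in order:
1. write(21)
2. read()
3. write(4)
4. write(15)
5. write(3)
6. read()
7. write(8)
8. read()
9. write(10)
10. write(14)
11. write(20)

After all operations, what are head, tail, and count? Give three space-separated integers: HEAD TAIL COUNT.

Answer: 0 0 4

Derivation:
After op 1 (write(21)): arr=[21 _ _ _] head=0 tail=1 count=1
After op 2 (read()): arr=[21 _ _ _] head=1 tail=1 count=0
After op 3 (write(4)): arr=[21 4 _ _] head=1 tail=2 count=1
After op 4 (write(15)): arr=[21 4 15 _] head=1 tail=3 count=2
After op 5 (write(3)): arr=[21 4 15 3] head=1 tail=0 count=3
After op 6 (read()): arr=[21 4 15 3] head=2 tail=0 count=2
After op 7 (write(8)): arr=[8 4 15 3] head=2 tail=1 count=3
After op 8 (read()): arr=[8 4 15 3] head=3 tail=1 count=2
After op 9 (write(10)): arr=[8 10 15 3] head=3 tail=2 count=3
After op 10 (write(14)): arr=[8 10 14 3] head=3 tail=3 count=4
After op 11 (write(20)): arr=[8 10 14 20] head=0 tail=0 count=4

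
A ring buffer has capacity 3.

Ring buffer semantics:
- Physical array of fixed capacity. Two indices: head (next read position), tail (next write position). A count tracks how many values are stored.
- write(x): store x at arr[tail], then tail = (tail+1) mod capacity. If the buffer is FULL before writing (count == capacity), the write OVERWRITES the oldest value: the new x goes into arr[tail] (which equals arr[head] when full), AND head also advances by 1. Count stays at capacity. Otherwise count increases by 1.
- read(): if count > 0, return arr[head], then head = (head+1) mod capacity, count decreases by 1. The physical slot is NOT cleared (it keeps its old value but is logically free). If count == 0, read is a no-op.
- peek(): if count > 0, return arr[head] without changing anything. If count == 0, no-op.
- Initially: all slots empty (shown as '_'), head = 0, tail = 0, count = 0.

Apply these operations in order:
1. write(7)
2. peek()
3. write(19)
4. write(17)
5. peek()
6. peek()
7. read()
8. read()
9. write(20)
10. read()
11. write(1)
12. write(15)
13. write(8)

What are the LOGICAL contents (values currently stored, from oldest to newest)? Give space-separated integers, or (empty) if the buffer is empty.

After op 1 (write(7)): arr=[7 _ _] head=0 tail=1 count=1
After op 2 (peek()): arr=[7 _ _] head=0 tail=1 count=1
After op 3 (write(19)): arr=[7 19 _] head=0 tail=2 count=2
After op 4 (write(17)): arr=[7 19 17] head=0 tail=0 count=3
After op 5 (peek()): arr=[7 19 17] head=0 tail=0 count=3
After op 6 (peek()): arr=[7 19 17] head=0 tail=0 count=3
After op 7 (read()): arr=[7 19 17] head=1 tail=0 count=2
After op 8 (read()): arr=[7 19 17] head=2 tail=0 count=1
After op 9 (write(20)): arr=[20 19 17] head=2 tail=1 count=2
After op 10 (read()): arr=[20 19 17] head=0 tail=1 count=1
After op 11 (write(1)): arr=[20 1 17] head=0 tail=2 count=2
After op 12 (write(15)): arr=[20 1 15] head=0 tail=0 count=3
After op 13 (write(8)): arr=[8 1 15] head=1 tail=1 count=3

Answer: 1 15 8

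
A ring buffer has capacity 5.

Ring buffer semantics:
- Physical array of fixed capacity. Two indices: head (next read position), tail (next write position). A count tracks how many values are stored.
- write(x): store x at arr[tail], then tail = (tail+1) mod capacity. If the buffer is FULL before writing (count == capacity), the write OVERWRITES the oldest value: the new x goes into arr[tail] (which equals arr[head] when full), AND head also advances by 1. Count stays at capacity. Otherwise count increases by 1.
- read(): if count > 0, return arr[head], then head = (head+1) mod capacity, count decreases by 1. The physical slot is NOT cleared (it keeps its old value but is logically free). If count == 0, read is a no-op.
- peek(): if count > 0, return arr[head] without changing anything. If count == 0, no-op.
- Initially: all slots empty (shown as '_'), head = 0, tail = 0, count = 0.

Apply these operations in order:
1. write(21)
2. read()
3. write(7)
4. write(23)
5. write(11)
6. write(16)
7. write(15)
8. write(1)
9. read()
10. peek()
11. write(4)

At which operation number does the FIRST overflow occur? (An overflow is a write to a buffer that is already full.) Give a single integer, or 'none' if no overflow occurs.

After op 1 (write(21)): arr=[21 _ _ _ _] head=0 tail=1 count=1
After op 2 (read()): arr=[21 _ _ _ _] head=1 tail=1 count=0
After op 3 (write(7)): arr=[21 7 _ _ _] head=1 tail=2 count=1
After op 4 (write(23)): arr=[21 7 23 _ _] head=1 tail=3 count=2
After op 5 (write(11)): arr=[21 7 23 11 _] head=1 tail=4 count=3
After op 6 (write(16)): arr=[21 7 23 11 16] head=1 tail=0 count=4
After op 7 (write(15)): arr=[15 7 23 11 16] head=1 tail=1 count=5
After op 8 (write(1)): arr=[15 1 23 11 16] head=2 tail=2 count=5
After op 9 (read()): arr=[15 1 23 11 16] head=3 tail=2 count=4
After op 10 (peek()): arr=[15 1 23 11 16] head=3 tail=2 count=4
After op 11 (write(4)): arr=[15 1 4 11 16] head=3 tail=3 count=5

Answer: 8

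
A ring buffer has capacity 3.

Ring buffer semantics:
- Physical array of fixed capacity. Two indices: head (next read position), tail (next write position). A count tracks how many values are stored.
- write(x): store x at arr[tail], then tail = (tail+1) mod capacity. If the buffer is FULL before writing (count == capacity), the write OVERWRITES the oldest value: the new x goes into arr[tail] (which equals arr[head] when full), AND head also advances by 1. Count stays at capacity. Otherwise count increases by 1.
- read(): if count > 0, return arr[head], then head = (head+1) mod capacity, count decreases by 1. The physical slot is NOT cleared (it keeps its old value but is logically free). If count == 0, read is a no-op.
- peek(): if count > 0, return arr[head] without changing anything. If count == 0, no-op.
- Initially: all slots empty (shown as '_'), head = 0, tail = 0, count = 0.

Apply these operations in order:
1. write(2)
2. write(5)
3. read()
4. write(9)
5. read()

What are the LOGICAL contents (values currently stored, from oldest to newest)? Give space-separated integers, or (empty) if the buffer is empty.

After op 1 (write(2)): arr=[2 _ _] head=0 tail=1 count=1
After op 2 (write(5)): arr=[2 5 _] head=0 tail=2 count=2
After op 3 (read()): arr=[2 5 _] head=1 tail=2 count=1
After op 4 (write(9)): arr=[2 5 9] head=1 tail=0 count=2
After op 5 (read()): arr=[2 5 9] head=2 tail=0 count=1

Answer: 9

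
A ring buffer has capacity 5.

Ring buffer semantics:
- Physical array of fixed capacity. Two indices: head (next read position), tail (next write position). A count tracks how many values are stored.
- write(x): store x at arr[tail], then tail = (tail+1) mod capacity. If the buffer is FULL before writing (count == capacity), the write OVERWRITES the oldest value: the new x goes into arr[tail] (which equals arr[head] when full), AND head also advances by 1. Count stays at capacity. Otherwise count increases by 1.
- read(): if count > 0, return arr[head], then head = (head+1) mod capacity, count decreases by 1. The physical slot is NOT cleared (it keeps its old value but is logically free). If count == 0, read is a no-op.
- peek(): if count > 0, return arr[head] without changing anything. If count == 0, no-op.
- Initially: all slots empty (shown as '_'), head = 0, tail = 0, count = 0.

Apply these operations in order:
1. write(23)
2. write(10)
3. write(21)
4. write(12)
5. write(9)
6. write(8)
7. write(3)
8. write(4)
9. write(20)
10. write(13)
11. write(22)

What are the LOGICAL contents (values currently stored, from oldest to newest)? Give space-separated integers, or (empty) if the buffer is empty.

Answer: 3 4 20 13 22

Derivation:
After op 1 (write(23)): arr=[23 _ _ _ _] head=0 tail=1 count=1
After op 2 (write(10)): arr=[23 10 _ _ _] head=0 tail=2 count=2
After op 3 (write(21)): arr=[23 10 21 _ _] head=0 tail=3 count=3
After op 4 (write(12)): arr=[23 10 21 12 _] head=0 tail=4 count=4
After op 5 (write(9)): arr=[23 10 21 12 9] head=0 tail=0 count=5
After op 6 (write(8)): arr=[8 10 21 12 9] head=1 tail=1 count=5
After op 7 (write(3)): arr=[8 3 21 12 9] head=2 tail=2 count=5
After op 8 (write(4)): arr=[8 3 4 12 9] head=3 tail=3 count=5
After op 9 (write(20)): arr=[8 3 4 20 9] head=4 tail=4 count=5
After op 10 (write(13)): arr=[8 3 4 20 13] head=0 tail=0 count=5
After op 11 (write(22)): arr=[22 3 4 20 13] head=1 tail=1 count=5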